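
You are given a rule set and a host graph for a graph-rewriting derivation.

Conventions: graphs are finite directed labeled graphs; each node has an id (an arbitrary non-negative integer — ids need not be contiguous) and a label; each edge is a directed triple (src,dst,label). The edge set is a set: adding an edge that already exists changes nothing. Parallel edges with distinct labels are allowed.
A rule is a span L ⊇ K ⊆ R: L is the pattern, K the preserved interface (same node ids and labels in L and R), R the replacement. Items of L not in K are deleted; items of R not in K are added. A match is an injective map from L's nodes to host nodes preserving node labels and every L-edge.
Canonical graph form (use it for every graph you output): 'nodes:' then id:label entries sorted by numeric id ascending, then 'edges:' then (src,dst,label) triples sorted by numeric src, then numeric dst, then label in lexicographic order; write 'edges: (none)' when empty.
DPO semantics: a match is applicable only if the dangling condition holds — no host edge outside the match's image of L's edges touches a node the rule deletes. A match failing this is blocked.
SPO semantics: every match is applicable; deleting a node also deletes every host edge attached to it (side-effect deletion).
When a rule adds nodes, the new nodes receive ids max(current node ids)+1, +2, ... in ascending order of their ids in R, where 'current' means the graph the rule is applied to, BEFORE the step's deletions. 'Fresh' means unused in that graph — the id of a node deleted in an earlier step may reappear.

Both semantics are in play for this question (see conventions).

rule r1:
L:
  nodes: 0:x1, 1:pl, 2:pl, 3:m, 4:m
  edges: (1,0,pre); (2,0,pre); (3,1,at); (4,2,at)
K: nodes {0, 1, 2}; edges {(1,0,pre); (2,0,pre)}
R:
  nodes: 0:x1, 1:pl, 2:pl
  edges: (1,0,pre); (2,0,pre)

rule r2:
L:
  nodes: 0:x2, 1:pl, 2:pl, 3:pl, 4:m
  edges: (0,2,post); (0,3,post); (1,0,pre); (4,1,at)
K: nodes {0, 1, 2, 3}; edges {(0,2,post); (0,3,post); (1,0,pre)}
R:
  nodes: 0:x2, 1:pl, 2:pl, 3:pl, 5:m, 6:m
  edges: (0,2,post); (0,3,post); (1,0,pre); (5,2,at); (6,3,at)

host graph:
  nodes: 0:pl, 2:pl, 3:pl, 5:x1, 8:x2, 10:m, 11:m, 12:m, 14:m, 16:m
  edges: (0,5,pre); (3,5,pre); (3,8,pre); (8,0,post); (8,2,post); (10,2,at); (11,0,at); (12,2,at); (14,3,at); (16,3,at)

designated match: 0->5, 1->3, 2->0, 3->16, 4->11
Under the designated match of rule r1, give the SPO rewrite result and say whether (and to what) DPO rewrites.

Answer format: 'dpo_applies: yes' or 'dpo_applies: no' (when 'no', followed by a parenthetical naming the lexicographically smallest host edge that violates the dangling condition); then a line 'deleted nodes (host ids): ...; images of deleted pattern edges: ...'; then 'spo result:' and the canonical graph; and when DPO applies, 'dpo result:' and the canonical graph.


dpo_applies: yes
deleted nodes (host ids): 11, 16; images of deleted pattern edges: (11,0,at); (16,3,at)
spo result:
nodes: 0:pl, 2:pl, 3:pl, 5:x1, 8:x2, 10:m, 12:m, 14:m
edges: (0,5,pre); (3,5,pre); (3,8,pre); (8,0,post); (8,2,post); (10,2,at); (12,2,at); (14,3,at)
dpo result:
nodes: 0:pl, 2:pl, 3:pl, 5:x1, 8:x2, 10:m, 12:m, 14:m
edges: (0,5,pre); (3,5,pre); (3,8,pre); (8,0,post); (8,2,post); (10,2,at); (12,2,at); (14,3,at)


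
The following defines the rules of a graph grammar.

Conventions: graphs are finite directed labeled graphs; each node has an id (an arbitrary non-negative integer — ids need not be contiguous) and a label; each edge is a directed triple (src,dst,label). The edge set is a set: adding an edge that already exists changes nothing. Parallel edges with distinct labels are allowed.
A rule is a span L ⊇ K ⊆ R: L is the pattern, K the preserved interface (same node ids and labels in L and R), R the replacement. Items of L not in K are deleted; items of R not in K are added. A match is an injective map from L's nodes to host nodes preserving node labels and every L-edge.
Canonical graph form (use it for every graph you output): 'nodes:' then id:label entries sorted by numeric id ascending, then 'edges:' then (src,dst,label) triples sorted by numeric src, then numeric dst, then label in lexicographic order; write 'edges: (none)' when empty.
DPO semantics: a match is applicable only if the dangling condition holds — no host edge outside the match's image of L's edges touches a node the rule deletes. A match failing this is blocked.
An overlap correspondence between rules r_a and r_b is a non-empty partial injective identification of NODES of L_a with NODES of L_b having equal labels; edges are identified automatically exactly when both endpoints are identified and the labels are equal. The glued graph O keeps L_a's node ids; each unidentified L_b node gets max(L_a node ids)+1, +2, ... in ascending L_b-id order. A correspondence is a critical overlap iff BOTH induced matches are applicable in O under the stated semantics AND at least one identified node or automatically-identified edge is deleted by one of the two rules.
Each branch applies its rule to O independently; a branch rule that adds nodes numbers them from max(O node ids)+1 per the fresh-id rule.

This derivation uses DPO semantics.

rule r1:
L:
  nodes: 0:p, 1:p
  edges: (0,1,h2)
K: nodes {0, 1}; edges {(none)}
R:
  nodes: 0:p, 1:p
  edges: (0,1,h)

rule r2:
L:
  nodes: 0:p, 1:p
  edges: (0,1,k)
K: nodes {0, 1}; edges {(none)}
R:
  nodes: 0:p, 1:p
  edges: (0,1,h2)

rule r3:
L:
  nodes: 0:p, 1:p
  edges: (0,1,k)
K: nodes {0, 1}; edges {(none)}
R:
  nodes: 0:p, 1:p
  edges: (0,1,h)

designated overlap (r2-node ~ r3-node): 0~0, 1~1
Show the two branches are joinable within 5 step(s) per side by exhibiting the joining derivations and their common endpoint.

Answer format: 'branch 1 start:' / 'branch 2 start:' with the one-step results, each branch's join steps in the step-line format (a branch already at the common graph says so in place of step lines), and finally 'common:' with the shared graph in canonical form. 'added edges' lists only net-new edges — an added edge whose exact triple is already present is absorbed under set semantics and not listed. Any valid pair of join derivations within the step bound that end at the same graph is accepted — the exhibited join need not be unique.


branch 1 start:
nodes: 0:p, 1:p
edges: (0,1,h2)
branch 2 start:
nodes: 0:p, 1:p
edges: (0,1,h)
branch 1 step 1: rule r1; match: 0->0, 1->1; deleted nodes (none); deleted edges (0,1,h2); added nodes (none); added edges (0,1,h); result: nodes: 0:p, 1:p edges: (0,1,h)
branch 2: already at the common graph (0 steps)
common:
nodes: 0:p, 1:p
edges: (0,1,h)


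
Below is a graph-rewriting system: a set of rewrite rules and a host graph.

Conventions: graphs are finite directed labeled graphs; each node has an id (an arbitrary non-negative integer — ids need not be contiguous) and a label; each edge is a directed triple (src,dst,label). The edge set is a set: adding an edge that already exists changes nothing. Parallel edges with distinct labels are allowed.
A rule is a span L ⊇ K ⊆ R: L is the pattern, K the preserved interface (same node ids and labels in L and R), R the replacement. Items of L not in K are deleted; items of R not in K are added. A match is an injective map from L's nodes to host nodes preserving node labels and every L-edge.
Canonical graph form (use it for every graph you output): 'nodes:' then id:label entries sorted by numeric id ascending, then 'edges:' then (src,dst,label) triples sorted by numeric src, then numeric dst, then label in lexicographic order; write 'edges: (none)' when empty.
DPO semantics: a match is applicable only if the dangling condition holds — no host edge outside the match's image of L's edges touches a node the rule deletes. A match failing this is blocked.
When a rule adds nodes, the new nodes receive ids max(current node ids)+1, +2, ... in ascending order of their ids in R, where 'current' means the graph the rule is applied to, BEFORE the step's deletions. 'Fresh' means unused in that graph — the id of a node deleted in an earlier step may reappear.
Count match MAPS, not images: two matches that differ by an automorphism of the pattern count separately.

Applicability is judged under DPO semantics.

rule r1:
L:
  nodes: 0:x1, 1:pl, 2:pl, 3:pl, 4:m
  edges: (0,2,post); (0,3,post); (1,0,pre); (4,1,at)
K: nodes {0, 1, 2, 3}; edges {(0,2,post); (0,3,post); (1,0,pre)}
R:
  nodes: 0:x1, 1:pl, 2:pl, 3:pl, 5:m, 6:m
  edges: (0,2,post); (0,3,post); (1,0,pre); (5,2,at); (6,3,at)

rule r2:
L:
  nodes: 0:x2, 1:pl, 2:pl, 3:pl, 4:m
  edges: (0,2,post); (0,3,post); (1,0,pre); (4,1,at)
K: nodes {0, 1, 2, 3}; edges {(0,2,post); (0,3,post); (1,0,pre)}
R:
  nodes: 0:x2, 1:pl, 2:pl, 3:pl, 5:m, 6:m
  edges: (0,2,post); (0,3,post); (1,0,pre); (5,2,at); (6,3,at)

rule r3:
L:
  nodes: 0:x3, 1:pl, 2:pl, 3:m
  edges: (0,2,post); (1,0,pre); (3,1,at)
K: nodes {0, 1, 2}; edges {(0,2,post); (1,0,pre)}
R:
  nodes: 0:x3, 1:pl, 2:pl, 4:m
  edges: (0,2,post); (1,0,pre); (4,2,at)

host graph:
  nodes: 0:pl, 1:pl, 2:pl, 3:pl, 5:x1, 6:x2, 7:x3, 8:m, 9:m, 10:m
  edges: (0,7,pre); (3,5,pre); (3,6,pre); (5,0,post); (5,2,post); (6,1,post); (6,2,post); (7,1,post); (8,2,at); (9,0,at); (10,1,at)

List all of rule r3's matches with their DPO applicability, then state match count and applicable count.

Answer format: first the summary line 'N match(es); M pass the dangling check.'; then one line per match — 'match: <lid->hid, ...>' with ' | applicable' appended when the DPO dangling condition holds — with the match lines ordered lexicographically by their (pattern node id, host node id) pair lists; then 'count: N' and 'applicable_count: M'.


1 match(es); 1 pass the dangling check.
match: 0->7, 1->0, 2->1, 3->9 | applicable
count: 1
applicable_count: 1


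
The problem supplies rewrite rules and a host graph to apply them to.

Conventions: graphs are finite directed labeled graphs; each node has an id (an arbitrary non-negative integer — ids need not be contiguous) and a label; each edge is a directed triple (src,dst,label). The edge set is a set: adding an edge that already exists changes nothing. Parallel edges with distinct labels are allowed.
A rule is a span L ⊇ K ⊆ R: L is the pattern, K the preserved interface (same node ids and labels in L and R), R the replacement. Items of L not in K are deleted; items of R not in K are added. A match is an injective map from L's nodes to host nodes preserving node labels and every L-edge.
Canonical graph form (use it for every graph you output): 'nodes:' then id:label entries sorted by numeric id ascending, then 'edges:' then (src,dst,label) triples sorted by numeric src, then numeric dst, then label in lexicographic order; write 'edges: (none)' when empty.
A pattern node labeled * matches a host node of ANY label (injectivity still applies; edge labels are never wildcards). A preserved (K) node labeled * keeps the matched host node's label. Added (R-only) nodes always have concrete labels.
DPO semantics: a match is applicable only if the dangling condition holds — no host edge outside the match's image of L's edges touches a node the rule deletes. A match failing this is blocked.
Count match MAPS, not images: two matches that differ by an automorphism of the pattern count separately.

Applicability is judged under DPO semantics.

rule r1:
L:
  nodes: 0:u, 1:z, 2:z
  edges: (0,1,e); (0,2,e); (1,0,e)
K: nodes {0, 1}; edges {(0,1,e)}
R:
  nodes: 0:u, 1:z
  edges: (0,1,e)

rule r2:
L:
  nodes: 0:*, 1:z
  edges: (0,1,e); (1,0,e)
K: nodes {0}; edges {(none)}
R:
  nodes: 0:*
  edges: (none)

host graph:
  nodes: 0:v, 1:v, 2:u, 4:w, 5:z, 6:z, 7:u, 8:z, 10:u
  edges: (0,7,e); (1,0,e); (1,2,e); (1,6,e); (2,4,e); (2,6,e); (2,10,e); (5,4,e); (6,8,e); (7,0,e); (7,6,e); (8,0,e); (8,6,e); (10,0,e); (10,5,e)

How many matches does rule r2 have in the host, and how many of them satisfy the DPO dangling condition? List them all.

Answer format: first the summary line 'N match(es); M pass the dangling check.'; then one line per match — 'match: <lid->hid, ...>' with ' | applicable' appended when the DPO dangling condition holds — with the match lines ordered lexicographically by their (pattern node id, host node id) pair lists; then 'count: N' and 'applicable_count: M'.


2 match(es); 0 pass the dangling check.
match: 0->6, 1->8
match: 0->8, 1->6
count: 2
applicable_count: 0


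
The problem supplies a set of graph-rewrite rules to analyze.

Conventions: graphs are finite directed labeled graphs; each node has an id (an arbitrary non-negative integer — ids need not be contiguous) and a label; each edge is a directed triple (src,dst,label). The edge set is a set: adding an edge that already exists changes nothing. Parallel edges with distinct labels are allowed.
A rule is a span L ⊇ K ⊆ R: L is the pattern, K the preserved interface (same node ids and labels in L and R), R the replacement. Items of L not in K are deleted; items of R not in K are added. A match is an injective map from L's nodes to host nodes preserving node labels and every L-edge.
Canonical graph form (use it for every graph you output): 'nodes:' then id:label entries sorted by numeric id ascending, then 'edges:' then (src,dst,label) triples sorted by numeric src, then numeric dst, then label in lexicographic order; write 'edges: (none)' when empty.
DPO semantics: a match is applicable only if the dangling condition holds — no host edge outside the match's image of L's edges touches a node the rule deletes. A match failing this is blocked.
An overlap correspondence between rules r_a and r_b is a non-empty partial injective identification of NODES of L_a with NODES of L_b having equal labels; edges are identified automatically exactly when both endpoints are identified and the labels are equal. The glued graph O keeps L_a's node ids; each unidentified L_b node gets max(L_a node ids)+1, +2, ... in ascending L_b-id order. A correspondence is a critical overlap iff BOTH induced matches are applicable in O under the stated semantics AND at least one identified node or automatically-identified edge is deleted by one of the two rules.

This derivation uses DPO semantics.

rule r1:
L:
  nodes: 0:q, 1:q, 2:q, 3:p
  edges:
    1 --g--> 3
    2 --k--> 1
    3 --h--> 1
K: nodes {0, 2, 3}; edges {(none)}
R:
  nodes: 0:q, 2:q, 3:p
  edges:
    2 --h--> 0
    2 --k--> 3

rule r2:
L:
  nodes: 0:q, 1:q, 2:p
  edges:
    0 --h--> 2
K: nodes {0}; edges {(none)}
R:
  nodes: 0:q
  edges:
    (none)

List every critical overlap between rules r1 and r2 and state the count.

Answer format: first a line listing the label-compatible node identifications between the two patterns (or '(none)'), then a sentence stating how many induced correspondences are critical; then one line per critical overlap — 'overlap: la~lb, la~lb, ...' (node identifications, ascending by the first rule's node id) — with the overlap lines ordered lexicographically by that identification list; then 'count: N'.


label-compatible node identifications between L(r1) and L(r2): 0~0, 0~1, 1~0, 1~1, 2~0, 2~1, 3~2
2 of the induced correspondences are critical overlaps of r1 and r2.
overlap: 0~1
overlap: 0~1, 2~0
count: 2


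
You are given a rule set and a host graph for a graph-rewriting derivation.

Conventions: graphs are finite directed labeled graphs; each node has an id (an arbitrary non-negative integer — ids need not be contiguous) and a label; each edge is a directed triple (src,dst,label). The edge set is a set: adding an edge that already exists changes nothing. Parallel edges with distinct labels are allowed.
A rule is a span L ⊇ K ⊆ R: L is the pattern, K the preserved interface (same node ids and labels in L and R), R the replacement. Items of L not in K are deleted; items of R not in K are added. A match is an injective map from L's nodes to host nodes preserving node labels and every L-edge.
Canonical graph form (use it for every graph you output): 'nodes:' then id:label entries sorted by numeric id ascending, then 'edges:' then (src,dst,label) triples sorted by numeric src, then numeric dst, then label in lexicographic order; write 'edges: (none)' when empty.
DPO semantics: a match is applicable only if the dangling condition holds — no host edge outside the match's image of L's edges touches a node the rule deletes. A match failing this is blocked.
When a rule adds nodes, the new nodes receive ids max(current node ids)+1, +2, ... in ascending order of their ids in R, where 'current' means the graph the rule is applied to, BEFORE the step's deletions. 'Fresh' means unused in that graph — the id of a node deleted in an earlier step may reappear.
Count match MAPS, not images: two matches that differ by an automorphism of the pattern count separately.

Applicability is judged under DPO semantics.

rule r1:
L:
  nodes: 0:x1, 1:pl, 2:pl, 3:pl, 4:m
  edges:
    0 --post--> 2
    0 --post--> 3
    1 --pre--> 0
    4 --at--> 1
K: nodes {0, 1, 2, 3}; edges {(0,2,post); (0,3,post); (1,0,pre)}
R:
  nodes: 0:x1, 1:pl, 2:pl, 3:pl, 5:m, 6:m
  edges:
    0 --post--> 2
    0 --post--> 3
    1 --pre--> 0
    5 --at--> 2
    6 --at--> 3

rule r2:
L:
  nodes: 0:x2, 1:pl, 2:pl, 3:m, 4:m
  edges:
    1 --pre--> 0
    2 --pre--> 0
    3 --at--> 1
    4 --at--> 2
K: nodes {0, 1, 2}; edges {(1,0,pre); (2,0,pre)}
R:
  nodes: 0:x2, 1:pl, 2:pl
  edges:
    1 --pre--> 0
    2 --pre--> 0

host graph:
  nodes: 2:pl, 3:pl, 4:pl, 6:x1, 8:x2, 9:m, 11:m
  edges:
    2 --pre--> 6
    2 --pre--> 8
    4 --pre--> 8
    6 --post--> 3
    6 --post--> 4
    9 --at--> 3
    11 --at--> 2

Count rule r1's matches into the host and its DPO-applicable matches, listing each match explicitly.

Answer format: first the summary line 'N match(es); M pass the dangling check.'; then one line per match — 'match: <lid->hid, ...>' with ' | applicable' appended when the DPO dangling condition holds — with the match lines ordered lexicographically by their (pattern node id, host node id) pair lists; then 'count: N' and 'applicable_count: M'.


2 match(es); 2 pass the dangling check.
match: 0->6, 1->2, 2->3, 3->4, 4->11 | applicable
match: 0->6, 1->2, 2->4, 3->3, 4->11 | applicable
count: 2
applicable_count: 2


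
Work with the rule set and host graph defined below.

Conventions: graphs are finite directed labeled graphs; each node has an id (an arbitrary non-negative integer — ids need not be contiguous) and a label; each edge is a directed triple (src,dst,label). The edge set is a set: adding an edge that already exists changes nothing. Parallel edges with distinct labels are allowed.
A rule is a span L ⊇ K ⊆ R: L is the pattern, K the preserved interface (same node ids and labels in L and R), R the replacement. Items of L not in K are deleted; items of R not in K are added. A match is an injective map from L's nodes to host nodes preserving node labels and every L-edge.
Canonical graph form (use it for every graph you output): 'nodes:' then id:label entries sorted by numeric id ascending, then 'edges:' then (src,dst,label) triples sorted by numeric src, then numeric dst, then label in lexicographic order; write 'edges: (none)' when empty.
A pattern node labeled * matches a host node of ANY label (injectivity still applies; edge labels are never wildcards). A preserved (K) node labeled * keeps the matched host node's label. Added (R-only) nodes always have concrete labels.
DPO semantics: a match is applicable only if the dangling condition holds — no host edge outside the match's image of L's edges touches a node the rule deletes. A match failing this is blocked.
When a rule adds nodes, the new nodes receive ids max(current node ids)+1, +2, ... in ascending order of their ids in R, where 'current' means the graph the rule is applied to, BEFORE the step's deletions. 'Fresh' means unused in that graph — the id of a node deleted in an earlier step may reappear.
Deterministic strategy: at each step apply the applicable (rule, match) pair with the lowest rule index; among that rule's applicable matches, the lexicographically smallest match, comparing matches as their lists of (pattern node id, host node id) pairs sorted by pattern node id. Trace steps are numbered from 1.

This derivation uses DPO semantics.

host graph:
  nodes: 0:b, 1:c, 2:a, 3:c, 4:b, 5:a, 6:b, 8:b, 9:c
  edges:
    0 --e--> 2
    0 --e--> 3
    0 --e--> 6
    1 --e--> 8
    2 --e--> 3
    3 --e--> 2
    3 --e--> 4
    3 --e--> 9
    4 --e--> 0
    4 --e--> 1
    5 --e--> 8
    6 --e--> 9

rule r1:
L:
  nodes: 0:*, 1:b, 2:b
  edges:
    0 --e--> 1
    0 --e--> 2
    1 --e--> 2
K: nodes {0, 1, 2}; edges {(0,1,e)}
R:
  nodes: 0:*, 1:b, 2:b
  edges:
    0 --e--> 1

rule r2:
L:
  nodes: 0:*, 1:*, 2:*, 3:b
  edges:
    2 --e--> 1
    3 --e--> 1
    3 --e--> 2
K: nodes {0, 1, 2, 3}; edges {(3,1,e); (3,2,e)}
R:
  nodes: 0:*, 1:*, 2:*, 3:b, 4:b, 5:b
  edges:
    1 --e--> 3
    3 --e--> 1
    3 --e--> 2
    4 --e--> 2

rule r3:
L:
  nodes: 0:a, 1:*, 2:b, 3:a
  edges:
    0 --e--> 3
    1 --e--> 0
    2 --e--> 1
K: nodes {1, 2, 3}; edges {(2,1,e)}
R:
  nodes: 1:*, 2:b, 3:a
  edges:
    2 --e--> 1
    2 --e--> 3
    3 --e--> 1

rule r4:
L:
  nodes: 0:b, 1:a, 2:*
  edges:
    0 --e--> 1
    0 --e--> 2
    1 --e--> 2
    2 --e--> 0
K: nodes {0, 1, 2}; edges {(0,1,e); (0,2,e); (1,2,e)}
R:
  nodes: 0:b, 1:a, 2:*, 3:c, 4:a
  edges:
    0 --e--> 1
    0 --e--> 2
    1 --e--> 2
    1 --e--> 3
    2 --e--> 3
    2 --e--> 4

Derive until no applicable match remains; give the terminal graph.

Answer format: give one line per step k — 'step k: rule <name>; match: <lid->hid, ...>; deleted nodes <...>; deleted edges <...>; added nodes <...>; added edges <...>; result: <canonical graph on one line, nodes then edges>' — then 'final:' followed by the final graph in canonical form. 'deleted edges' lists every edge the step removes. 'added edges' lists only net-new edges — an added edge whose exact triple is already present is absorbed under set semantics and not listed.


step 1: rule r2; match: 0->1, 1->2, 2->3, 3->0; deleted nodes (none); deleted edges (3,2,e); added nodes 10, 11; added edges (2,0,e); (10,3,e); result: nodes: 0:b, 1:c, 2:a, 3:c, 4:b, 5:a, 6:b, 8:b, 9:c, 10:b, 11:b edges: (0,2,e); (0,3,e); (0,6,e); (1,8,e); (2,0,e); (2,3,e); (3,4,e); (3,9,e); (4,0,e); (4,1,e); (5,8,e); (6,9,e); (10,3,e)
step 2: rule r2; match: 0->1, 1->3, 2->2, 3->0; deleted nodes (none); deleted edges (2,3,e); added nodes 12, 13; added edges (3,0,e); (12,2,e); result: nodes: 0:b, 1:c, 2:a, 3:c, 4:b, 5:a, 6:b, 8:b, 9:c, 10:b, 11:b, 12:b, 13:b edges: (0,2,e); (0,3,e); (0,6,e); (1,8,e); (2,0,e); (3,0,e); (3,4,e); (3,9,e); (4,0,e); (4,1,e); (5,8,e); (6,9,e); (10,3,e); (12,2,e)
step 3: rule r1; match: 0->3, 1->4, 2->0; deleted nodes (none); deleted edges (3,0,e); (4,0,e); added nodes (none); added edges (none); result: nodes: 0:b, 1:c, 2:a, 3:c, 4:b, 5:a, 6:b, 8:b, 9:c, 10:b, 11:b, 12:b, 13:b edges: (0,2,e); (0,3,e); (0,6,e); (1,8,e); (2,0,e); (3,4,e); (3,9,e); (4,1,e); (5,8,e); (6,9,e); (10,3,e); (12,2,e)
final:
nodes: 0:b, 1:c, 2:a, 3:c, 4:b, 5:a, 6:b, 8:b, 9:c, 10:b, 11:b, 12:b, 13:b
edges: (0,2,e); (0,3,e); (0,6,e); (1,8,e); (2,0,e); (3,4,e); (3,9,e); (4,1,e); (5,8,e); (6,9,e); (10,3,e); (12,2,e)


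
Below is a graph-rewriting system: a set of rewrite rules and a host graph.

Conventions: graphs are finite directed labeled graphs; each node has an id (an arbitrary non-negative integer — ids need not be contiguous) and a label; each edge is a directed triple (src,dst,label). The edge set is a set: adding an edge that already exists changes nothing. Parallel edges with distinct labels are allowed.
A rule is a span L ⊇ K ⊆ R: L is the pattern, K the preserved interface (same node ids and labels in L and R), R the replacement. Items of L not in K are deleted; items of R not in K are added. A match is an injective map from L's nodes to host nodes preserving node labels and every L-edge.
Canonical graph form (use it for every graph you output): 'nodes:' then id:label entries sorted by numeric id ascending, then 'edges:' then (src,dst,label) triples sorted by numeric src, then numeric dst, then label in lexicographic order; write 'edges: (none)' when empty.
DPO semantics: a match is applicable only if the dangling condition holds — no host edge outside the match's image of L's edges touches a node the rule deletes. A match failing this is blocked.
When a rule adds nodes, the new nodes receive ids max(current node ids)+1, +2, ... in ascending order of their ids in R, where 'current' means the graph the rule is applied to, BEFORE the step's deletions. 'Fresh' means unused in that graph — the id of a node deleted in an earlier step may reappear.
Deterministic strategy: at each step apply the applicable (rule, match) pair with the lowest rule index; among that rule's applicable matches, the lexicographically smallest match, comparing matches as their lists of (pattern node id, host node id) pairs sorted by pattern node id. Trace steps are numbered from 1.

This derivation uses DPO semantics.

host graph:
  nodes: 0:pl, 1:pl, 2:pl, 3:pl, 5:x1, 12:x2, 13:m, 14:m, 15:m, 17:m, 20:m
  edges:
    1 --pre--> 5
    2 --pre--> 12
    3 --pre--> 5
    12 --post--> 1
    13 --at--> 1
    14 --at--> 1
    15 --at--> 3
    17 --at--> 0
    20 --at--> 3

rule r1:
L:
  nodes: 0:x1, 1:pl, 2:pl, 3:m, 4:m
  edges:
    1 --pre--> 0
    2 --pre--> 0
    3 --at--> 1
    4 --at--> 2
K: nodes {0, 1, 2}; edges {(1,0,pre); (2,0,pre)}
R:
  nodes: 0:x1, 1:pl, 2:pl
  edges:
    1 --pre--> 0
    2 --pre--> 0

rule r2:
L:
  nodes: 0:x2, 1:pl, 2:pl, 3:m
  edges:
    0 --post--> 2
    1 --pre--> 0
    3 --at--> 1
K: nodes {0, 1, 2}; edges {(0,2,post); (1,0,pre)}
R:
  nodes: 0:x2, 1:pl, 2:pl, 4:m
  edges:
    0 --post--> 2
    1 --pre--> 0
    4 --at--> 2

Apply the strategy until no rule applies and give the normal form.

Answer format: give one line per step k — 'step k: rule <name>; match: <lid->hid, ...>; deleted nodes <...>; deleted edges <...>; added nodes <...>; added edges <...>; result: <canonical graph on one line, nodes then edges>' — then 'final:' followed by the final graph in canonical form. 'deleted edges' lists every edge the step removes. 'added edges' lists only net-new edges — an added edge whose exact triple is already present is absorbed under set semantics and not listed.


step 1: rule r1; match: 0->5, 1->1, 2->3, 3->13, 4->15; deleted nodes 13, 15; deleted edges (13,1,at); (15,3,at); added nodes (none); added edges (none); result: nodes: 0:pl, 1:pl, 2:pl, 3:pl, 5:x1, 12:x2, 14:m, 17:m, 20:m edges: (1,5,pre); (2,12,pre); (3,5,pre); (12,1,post); (14,1,at); (17,0,at); (20,3,at)
step 2: rule r1; match: 0->5, 1->1, 2->3, 3->14, 4->20; deleted nodes 14, 20; deleted edges (14,1,at); (20,3,at); added nodes (none); added edges (none); result: nodes: 0:pl, 1:pl, 2:pl, 3:pl, 5:x1, 12:x2, 17:m edges: (1,5,pre); (2,12,pre); (3,5,pre); (12,1,post); (17,0,at)
final:
nodes: 0:pl, 1:pl, 2:pl, 3:pl, 5:x1, 12:x2, 17:m
edges: (1,5,pre); (2,12,pre); (3,5,pre); (12,1,post); (17,0,at)


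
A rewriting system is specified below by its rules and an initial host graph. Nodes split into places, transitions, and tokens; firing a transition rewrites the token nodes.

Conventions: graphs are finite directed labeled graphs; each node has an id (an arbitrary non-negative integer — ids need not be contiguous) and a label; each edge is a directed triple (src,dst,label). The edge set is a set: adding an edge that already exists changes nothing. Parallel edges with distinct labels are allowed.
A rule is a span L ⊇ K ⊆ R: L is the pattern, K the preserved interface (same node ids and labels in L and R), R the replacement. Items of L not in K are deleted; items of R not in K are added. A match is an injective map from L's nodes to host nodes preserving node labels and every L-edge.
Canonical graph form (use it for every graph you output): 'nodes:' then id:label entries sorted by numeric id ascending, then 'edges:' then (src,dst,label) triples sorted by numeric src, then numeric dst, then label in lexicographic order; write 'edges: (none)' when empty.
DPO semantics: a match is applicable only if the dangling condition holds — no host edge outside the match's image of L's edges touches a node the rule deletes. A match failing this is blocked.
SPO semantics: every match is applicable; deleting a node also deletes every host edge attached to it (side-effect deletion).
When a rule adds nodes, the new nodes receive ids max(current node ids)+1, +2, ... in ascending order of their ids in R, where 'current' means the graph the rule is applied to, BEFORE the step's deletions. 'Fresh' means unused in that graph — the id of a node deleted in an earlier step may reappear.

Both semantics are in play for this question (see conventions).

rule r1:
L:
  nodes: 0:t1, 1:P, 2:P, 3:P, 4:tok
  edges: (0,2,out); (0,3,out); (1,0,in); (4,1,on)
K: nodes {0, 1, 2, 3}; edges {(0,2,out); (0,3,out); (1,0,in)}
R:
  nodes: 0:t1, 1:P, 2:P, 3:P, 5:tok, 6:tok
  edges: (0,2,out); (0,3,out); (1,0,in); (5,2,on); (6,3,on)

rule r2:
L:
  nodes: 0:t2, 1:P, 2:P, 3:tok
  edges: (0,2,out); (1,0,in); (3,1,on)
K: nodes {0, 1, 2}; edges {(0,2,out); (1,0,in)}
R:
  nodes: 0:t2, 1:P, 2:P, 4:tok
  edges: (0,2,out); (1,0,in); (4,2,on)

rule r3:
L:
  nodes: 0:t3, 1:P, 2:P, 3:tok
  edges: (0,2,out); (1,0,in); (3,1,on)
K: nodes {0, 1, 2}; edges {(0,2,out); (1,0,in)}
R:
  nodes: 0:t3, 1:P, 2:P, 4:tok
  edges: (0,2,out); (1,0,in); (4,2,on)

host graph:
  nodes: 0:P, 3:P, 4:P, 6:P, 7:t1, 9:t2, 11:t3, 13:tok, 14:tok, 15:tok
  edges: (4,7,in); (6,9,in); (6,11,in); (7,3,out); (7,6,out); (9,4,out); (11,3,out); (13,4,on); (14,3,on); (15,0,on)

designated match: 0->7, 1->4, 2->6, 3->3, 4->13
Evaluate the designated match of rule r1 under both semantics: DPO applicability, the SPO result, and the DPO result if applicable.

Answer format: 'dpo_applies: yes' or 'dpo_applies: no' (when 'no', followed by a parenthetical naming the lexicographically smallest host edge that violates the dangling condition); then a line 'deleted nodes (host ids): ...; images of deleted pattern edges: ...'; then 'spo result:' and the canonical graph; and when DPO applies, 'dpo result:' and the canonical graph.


dpo_applies: yes
deleted nodes (host ids): 13; images of deleted pattern edges: (13,4,on)
spo result:
nodes: 0:P, 3:P, 4:P, 6:P, 7:t1, 9:t2, 11:t3, 14:tok, 15:tok, 16:tok, 17:tok
edges: (4,7,in); (6,9,in); (6,11,in); (7,3,out); (7,6,out); (9,4,out); (11,3,out); (14,3,on); (15,0,on); (16,6,on); (17,3,on)
dpo result:
nodes: 0:P, 3:P, 4:P, 6:P, 7:t1, 9:t2, 11:t3, 14:tok, 15:tok, 16:tok, 17:tok
edges: (4,7,in); (6,9,in); (6,11,in); (7,3,out); (7,6,out); (9,4,out); (11,3,out); (14,3,on); (15,0,on); (16,6,on); (17,3,on)


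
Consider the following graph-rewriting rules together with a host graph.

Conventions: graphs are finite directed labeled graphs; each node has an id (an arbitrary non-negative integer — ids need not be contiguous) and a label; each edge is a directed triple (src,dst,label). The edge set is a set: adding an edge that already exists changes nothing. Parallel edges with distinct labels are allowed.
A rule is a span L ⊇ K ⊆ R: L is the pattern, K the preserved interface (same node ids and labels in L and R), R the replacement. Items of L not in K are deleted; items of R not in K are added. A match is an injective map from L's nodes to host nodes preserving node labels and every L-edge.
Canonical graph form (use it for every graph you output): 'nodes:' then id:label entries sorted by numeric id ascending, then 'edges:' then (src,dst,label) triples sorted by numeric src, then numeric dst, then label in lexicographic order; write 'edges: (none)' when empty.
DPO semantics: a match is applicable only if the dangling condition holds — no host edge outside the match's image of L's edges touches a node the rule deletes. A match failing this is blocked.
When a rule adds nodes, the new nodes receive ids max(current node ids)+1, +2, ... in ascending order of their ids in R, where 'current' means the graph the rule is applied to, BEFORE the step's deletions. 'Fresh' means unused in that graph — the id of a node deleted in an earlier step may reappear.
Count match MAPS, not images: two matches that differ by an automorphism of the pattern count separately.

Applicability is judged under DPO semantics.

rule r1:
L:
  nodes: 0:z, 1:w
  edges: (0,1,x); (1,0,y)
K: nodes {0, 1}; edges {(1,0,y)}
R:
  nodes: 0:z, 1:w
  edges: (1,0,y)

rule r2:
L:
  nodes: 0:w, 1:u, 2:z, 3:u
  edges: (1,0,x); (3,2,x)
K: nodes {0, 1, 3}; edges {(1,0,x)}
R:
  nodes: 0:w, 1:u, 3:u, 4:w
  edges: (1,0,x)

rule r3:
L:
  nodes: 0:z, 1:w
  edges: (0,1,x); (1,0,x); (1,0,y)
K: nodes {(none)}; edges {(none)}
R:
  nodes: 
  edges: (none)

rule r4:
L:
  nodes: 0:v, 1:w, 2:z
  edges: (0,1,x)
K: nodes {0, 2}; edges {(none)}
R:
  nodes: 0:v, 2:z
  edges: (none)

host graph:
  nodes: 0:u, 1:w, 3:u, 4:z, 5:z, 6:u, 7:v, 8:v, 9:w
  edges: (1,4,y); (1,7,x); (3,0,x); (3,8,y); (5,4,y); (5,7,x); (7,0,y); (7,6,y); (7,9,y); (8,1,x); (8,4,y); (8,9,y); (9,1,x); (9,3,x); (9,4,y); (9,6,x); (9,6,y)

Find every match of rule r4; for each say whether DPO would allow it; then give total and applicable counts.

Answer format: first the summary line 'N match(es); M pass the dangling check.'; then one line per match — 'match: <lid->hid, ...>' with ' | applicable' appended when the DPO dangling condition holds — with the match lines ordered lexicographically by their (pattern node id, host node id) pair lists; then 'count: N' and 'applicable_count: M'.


2 match(es); 0 pass the dangling check.
match: 0->8, 1->1, 2->4
match: 0->8, 1->1, 2->5
count: 2
applicable_count: 0


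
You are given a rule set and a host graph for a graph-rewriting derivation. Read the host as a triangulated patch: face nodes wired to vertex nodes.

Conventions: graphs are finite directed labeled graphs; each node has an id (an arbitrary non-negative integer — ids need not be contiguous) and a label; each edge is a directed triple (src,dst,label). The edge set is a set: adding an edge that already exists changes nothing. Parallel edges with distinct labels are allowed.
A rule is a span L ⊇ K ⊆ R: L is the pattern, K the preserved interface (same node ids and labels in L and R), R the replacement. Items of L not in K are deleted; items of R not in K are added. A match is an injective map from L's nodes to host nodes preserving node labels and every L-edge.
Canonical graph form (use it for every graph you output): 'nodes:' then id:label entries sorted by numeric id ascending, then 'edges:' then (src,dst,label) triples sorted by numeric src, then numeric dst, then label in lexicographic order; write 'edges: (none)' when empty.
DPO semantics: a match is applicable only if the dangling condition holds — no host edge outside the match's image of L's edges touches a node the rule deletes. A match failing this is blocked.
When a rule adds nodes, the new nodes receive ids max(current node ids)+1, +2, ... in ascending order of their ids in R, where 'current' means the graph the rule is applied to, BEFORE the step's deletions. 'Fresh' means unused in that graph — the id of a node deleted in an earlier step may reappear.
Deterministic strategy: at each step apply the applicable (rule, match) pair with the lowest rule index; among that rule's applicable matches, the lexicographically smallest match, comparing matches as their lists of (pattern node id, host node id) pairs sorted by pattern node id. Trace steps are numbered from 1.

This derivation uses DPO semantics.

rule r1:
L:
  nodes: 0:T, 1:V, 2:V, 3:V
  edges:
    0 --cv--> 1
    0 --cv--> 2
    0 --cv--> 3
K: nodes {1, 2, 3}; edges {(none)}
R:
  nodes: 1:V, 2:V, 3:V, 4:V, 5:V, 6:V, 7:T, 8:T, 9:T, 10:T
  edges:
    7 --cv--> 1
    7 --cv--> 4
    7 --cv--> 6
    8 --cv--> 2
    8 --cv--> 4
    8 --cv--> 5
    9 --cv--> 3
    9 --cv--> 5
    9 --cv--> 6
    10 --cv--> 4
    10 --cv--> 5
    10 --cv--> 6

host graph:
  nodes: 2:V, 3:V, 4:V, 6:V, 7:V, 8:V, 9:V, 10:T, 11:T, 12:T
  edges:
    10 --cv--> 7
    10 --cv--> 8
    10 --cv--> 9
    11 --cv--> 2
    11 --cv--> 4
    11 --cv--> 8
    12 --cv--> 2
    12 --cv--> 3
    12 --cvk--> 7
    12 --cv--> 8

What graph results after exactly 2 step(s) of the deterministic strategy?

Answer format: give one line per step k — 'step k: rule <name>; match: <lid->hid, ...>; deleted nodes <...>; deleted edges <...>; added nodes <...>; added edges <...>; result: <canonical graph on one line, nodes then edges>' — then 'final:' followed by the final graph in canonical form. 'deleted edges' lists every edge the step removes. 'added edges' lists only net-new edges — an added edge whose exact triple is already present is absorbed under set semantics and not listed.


step 1: rule r1; match: 0->10, 1->7, 2->8, 3->9; deleted nodes 10; deleted edges (10,7,cv); (10,8,cv); (10,9,cv); added nodes 13, 14, 15, 16, 17, 18, 19; added edges (16,7,cv); (16,13,cv); (16,15,cv); (17,8,cv); (17,13,cv); (17,14,cv); (18,9,cv); (18,14,cv); (18,15,cv); (19,13,cv); (19,14,cv); (19,15,cv); result: nodes: 2:V, 3:V, 4:V, 6:V, 7:V, 8:V, 9:V, 11:T, 12:T, 13:V, 14:V, 15:V, 16:T, 17:T, 18:T, 19:T edges: (11,2,cv); (11,4,cv); (11,8,cv); (12,2,cv); (12,3,cv); (12,7,cvk); (12,8,cv); (16,7,cv); (16,13,cv); (16,15,cv); (17,8,cv); (17,13,cv); (17,14,cv); (18,9,cv); (18,14,cv); (18,15,cv); (19,13,cv); (19,14,cv); (19,15,cv)
step 2: rule r1; match: 0->11, 1->2, 2->4, 3->8; deleted nodes 11; deleted edges (11,2,cv); (11,4,cv); (11,8,cv); added nodes 20, 21, 22, 23, 24, 25, 26; added edges (23,2,cv); (23,20,cv); (23,22,cv); (24,4,cv); (24,20,cv); (24,21,cv); (25,8,cv); (25,21,cv); (25,22,cv); (26,20,cv); (26,21,cv); (26,22,cv); result: nodes: 2:V, 3:V, 4:V, 6:V, 7:V, 8:V, 9:V, 12:T, 13:V, 14:V, 15:V, 16:T, 17:T, 18:T, 19:T, 20:V, 21:V, 22:V, 23:T, 24:T, 25:T, 26:T edges: (12,2,cv); (12,3,cv); (12,7,cvk); (12,8,cv); (16,7,cv); (16,13,cv); (16,15,cv); (17,8,cv); (17,13,cv); (17,14,cv); (18,9,cv); (18,14,cv); (18,15,cv); (19,13,cv); (19,14,cv); (19,15,cv); (23,2,cv); (23,20,cv); (23,22,cv); (24,4,cv); (24,20,cv); (24,21,cv); (25,8,cv); (25,21,cv); (25,22,cv); (26,20,cv); (26,21,cv); (26,22,cv)
final:
nodes: 2:V, 3:V, 4:V, 6:V, 7:V, 8:V, 9:V, 12:T, 13:V, 14:V, 15:V, 16:T, 17:T, 18:T, 19:T, 20:V, 21:V, 22:V, 23:T, 24:T, 25:T, 26:T
edges: (12,2,cv); (12,3,cv); (12,7,cvk); (12,8,cv); (16,7,cv); (16,13,cv); (16,15,cv); (17,8,cv); (17,13,cv); (17,14,cv); (18,9,cv); (18,14,cv); (18,15,cv); (19,13,cv); (19,14,cv); (19,15,cv); (23,2,cv); (23,20,cv); (23,22,cv); (24,4,cv); (24,20,cv); (24,21,cv); (25,8,cv); (25,21,cv); (25,22,cv); (26,20,cv); (26,21,cv); (26,22,cv)


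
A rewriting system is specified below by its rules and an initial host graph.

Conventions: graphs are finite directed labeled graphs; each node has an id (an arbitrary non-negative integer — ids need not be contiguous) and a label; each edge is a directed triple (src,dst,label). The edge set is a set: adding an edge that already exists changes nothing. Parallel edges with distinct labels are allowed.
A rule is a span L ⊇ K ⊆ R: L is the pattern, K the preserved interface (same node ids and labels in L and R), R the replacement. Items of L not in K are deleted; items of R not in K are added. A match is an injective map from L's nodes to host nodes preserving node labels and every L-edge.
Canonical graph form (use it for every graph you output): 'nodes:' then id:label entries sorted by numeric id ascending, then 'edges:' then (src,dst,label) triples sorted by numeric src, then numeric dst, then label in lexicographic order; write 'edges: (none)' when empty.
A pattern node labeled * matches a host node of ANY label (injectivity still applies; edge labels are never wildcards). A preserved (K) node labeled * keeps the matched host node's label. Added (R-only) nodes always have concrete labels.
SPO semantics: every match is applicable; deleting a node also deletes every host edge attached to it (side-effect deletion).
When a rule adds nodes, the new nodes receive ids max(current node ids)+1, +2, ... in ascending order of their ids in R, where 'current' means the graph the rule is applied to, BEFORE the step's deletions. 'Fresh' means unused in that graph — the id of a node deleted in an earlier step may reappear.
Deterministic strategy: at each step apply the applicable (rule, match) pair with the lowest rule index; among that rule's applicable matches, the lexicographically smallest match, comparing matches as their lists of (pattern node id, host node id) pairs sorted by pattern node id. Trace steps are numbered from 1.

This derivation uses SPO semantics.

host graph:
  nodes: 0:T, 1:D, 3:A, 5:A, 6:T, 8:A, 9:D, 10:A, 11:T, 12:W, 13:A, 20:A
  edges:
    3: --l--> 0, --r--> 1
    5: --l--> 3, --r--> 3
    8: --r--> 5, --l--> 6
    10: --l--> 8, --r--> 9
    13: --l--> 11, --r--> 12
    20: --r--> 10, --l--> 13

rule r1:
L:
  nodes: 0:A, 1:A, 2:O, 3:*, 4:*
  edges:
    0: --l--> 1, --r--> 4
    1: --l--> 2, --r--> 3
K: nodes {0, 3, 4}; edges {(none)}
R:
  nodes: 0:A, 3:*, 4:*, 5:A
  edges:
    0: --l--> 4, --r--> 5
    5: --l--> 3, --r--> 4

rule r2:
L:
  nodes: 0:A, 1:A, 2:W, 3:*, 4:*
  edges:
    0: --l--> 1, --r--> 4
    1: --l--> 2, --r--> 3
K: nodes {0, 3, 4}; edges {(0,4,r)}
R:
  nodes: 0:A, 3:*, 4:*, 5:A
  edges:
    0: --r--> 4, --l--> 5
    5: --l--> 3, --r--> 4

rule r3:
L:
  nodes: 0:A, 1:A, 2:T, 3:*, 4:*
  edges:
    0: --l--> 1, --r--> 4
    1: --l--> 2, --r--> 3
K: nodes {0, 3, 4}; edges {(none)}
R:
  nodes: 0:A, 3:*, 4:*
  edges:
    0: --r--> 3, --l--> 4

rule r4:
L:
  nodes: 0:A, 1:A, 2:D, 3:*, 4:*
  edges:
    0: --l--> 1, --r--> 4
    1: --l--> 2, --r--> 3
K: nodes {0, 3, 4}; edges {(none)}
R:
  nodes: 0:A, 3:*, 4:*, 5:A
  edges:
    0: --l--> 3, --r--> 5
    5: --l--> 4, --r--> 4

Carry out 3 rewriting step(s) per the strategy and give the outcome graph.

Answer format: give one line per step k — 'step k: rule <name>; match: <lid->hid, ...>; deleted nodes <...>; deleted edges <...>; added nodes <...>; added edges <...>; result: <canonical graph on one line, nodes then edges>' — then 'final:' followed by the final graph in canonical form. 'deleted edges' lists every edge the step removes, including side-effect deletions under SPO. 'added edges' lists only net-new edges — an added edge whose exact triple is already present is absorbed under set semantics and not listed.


step 1: rule r3; match: 0->10, 1->8, 2->6, 3->5, 4->9; deleted nodes 6, 8; deleted edges (8,5,r); (8,6,l); (10,8,l); (10,9,r); added nodes (none); added edges (10,5,r); (10,9,l); result: nodes: 0:T, 1:D, 3:A, 5:A, 9:D, 10:A, 11:T, 12:W, 13:A, 20:A edges: (3,0,l); (3,1,r); (5,3,l); (5,3,r); (10,5,r); (10,9,l); (13,11,l); (13,12,r); (20,10,r); (20,13,l)
step 2: rule r3; match: 0->20, 1->13, 2->11, 3->12, 4->10; deleted nodes 11, 13; deleted edges (13,11,l); (13,12,r); (20,10,r); (20,13,l); added nodes (none); added edges (20,10,l); (20,12,r); result: nodes: 0:T, 1:D, 3:A, 5:A, 9:D, 10:A, 12:W, 20:A edges: (3,0,l); (3,1,r); (5,3,l); (5,3,r); (10,5,r); (10,9,l); (20,10,l); (20,12,r)
step 3: rule r4; match: 0->20, 1->10, 2->9, 3->5, 4->12; deleted nodes 9, 10; deleted edges (10,5,r); (10,9,l); (20,10,l); (20,12,r); added nodes 21; added edges (20,5,l); (20,21,r); (21,12,l); (21,12,r); result: nodes: 0:T, 1:D, 3:A, 5:A, 12:W, 20:A, 21:A edges: (3,0,l); (3,1,r); (5,3,l); (5,3,r); (20,5,l); (20,21,r); (21,12,l); (21,12,r)
final:
nodes: 0:T, 1:D, 3:A, 5:A, 12:W, 20:A, 21:A
edges: (3,0,l); (3,1,r); (5,3,l); (5,3,r); (20,5,l); (20,21,r); (21,12,l); (21,12,r)
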